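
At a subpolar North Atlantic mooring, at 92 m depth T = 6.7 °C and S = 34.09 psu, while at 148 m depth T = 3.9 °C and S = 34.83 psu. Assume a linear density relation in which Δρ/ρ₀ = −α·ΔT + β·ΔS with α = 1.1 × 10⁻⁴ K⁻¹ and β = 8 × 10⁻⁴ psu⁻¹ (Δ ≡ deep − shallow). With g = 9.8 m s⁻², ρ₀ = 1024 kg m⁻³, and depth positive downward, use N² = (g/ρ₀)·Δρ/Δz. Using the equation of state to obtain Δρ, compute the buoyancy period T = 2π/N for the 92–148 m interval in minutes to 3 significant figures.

ΔT = -2.8 K, ΔS = +0.74 psu (deep − shallow).
Δρ/ρ₀ = −αΔT + βΔS = 3.08 × 10⁻⁴ + 5.92 × 10⁻⁴ = 9.00 × 10⁻⁴, so Δρ ≈ 0.9216 kg m⁻³.
N² = (g/ρ₀)·Δρ/Δz = g·(Δρ/ρ₀)/Δz = 9.8 × 9.00 × 10⁻⁴ / 56 = 1.5750 × 10⁻⁴ s⁻².
N = √(1.5750 × 10⁻⁴) = 0.012550 rad s⁻¹ → T = 2π/N = 500.65 s = 8.3442 min ≈ 8.34 min.

8.34 min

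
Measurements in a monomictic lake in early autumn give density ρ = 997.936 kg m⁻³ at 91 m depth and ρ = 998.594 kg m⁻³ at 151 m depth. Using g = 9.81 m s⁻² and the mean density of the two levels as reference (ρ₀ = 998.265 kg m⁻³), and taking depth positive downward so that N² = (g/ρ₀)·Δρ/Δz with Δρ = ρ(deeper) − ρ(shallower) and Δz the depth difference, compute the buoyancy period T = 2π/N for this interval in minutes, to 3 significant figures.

10.1 min

Δρ = 998.594 − 997.936 = 0.658 kg m⁻³ over Δz = 151 − 91 = 60 m.
N² = (9.81/998.265) × (0.658/60) = 1.0777 × 10⁻⁴ s⁻².
N = √(1.0777 × 10⁻⁴) = 0.010381 rad s⁻¹, so T = 2π/N = 605.26 s = 10.088 min ≈ 10.1 min.
N² > 0, so the interval is statically stable.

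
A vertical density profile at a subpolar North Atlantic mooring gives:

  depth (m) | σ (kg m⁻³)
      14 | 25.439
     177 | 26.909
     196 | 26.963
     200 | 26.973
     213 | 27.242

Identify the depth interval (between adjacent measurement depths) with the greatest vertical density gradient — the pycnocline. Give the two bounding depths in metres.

200–213 m

Compute the density gradient over each adjacent pair:
  14–177 m: Δρ/Δz = 1.470/163 = 9.0 × 10⁻³ kg m⁻⁴
  177–196 m: Δρ/Δz = 0.054/19 = 2.8 × 10⁻³ kg m⁻⁴
  196–200 m: Δρ/Δz = 0.010/4 = 2.5 × 10⁻³ kg m⁻⁴
  200–213 m: Δρ/Δz = 0.269/13 = 0.021 kg m⁻⁴
The largest gradient is in the 200–213 m interval — the pycnocline.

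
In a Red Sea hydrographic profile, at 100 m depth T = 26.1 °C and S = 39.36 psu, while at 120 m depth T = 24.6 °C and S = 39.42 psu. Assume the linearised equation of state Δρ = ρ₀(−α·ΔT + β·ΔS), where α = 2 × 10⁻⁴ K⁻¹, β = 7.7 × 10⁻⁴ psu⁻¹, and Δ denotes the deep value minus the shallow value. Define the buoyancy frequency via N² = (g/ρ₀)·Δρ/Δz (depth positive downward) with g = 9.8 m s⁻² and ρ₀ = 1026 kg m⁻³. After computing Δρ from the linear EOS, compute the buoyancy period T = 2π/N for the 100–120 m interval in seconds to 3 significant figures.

ΔT = -1.5 K, ΔS = +0.06 psu (deep − shallow).
Δρ/ρ₀ = −αΔT + βΔS = 3.00 × 10⁻⁴ + 4.62 × 10⁻⁵ = 3.462 × 10⁻⁴, so Δρ ≈ 0.3552 kg m⁻³.
N² = (g/ρ₀)·Δρ/Δz = g·(Δρ/ρ₀)/Δz = 9.8 × 3.462 × 10⁻⁴ / 20 = 1.6964 × 10⁻⁴ s⁻².
N = √(1.6964 × 10⁻⁴) = 0.013025 rad s⁻¹ → T = 2π/N = 482.39 s ≈ 482 s.

482 s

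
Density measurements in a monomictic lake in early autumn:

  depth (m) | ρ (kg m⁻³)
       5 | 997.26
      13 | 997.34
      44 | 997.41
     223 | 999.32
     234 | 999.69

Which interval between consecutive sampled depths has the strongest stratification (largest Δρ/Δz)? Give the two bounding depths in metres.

Compute the density gradient over each adjacent pair:
  5–13 m: Δρ/Δz = 0.08/8 = 0.010 kg m⁻⁴
  13–44 m: Δρ/Δz = 0.07/31 = 2.3 × 10⁻³ kg m⁻⁴
  44–223 m: Δρ/Δz = 1.91/179 = 0.011 kg m⁻⁴
  223–234 m: Δρ/Δz = 0.37/11 = 0.034 kg m⁻⁴
The largest gradient is in the 223–234 m interval — the pycnocline.

223–234 m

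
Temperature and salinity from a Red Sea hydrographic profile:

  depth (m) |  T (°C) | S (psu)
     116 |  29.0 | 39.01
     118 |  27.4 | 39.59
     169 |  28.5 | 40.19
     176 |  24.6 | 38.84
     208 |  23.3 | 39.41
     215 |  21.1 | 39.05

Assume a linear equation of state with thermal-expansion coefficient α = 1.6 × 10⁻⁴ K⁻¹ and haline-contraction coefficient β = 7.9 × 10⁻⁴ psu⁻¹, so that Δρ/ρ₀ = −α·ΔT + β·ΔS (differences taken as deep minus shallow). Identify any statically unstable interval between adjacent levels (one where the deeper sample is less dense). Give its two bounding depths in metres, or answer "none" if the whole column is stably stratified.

169–176 m

Evaluate Δρ/ρ₀ = −αΔT + βΔS across each adjacent pair:
  116–118 m: −αΔT+βΔS = −(1.6 × 10⁻⁴)(-1.6)+(7.9 × 10⁻⁴)(+0.58) = 7.1 × 10⁻⁴ → stable
  118–169 m: −αΔT+βΔS = −(1.6 × 10⁻⁴)(+1.1)+(7.9 × 10⁻⁴)(+0.60) = 3.0 × 10⁻⁴ → stable
  169–176 m: −αΔT+βΔS = −(1.6 × 10⁻⁴)(-3.9)+(7.9 × 10⁻⁴)(-1.35) = -4.4 × 10⁻⁴ → UNSTABLE
  176–208 m: −αΔT+βΔS = −(1.6 × 10⁻⁴)(-1.3)+(7.9 × 10⁻⁴)(+0.57) = 6.6 × 10⁻⁴ → stable
  208–215 m: −αΔT+βΔS = −(1.6 × 10⁻⁴)(-2.2)+(7.9 × 10⁻⁴)(-0.36) = 6.8 × 10⁻⁵ → stable
The 169–176 m interval has Δρ < 0: lighter water underlies denser water.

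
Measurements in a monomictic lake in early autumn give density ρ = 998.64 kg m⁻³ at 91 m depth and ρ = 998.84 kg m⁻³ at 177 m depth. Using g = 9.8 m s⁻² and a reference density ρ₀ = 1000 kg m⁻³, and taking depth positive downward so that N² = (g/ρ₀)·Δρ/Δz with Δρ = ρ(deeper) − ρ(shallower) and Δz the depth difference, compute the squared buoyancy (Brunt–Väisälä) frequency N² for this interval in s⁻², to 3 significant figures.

Δρ = 998.84 − 998.64 = 0.20 kg m⁻³ over Δz = 177 − 91 = 86 m.
N² = (9.8/1000) × (0.20/86) = 2.2791 × 10⁻⁵ s⁻² ≈ 2.28 × 10⁻⁵ s⁻².

2.28 × 10⁻⁵ s⁻²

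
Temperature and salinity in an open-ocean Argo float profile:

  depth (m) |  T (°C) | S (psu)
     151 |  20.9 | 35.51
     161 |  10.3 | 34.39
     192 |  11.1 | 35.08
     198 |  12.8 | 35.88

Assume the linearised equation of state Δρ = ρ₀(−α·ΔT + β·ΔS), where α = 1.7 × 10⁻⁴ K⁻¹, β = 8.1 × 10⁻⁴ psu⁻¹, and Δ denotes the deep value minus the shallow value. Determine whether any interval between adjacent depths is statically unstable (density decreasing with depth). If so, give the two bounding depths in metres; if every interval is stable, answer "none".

none

Evaluate Δρ/ρ₀ = −αΔT + βΔS across each adjacent pair:
  151–161 m: −αΔT+βΔS = −(1.7 × 10⁻⁴)(-10.6)+(8.1 × 10⁻⁴)(-1.12) = 8.9 × 10⁻⁴ → stable
  161–192 m: −αΔT+βΔS = −(1.7 × 10⁻⁴)(+0.8)+(8.1 × 10⁻⁴)(+0.69) = 4.2 × 10⁻⁴ → stable
  192–198 m: −αΔT+βΔS = −(1.7 × 10⁻⁴)(+1.7)+(8.1 × 10⁻⁴)(+0.80) = 3.6 × 10⁻⁴ → stable
Every interval has Δρ > 0: the column is stably stratified throughout.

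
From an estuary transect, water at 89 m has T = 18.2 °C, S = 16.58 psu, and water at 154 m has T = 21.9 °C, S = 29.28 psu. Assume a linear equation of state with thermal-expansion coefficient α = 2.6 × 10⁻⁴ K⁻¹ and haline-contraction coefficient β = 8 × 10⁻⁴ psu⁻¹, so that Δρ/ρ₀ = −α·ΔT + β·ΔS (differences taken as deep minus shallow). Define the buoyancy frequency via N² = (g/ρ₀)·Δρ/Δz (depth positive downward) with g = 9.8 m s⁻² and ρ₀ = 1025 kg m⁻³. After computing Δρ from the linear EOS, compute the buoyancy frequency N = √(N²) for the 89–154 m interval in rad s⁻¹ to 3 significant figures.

0.0372 rad s⁻¹

ΔT = +3.7 K, ΔS = +12.70 psu (deep − shallow).
Δρ/ρ₀ = −αΔT + βΔS = -9.62 × 10⁻⁴ + 0.01016 = 9.198 × 10⁻³, so Δρ ≈ 9.428 kg m⁻³.
N² = (g/ρ₀)·Δρ/Δz = g·(Δρ/ρ₀)/Δz = 9.8 × 9.198 × 10⁻³ / 65 = 1.3868 × 10⁻³ s⁻².
N = √(1.3868 × 10⁻³) = 0.037240 rad s⁻¹ ≈ 0.0372 rad s⁻¹.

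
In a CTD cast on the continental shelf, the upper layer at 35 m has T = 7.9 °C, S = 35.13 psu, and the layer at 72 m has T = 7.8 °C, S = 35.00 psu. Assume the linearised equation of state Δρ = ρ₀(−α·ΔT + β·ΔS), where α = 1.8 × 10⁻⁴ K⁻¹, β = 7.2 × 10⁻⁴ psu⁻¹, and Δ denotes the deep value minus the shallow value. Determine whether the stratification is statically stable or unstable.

unstable

ΔT = 7.8 − 7.9 = -0.1 K and ΔS = 35.00 − 35.13 = -0.13 psu (deep − shallow).
−αΔT = 1.80 × 10⁻⁵; βΔS = -9.36 × 10⁻⁵; sum Δρ/ρ₀ = -7.56 × 10⁻⁵.
Δρ/ρ₀ < 0, so Δρ < 0: deeper water is lighter → statically unstable; the column would overturn.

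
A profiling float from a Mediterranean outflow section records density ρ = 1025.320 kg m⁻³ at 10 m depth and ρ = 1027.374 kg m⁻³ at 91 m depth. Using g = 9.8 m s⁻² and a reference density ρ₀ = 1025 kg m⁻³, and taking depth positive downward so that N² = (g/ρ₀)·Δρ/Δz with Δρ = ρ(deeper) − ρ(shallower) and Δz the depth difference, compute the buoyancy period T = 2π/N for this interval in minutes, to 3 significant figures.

Δρ = 1027.374 − 1025.320 = 2.054 kg m⁻³ over Δz = 91 − 10 = 81 m.
N² = (9.8/1025) × (2.054/81) = 2.4245 × 10⁻⁴ s⁻².
N = √(2.4245 × 10⁻⁴) = 0.015571 rad s⁻¹, so T = 2π/N = 403.52 s = 6.7253 min ≈ 6.73 min.

6.73 min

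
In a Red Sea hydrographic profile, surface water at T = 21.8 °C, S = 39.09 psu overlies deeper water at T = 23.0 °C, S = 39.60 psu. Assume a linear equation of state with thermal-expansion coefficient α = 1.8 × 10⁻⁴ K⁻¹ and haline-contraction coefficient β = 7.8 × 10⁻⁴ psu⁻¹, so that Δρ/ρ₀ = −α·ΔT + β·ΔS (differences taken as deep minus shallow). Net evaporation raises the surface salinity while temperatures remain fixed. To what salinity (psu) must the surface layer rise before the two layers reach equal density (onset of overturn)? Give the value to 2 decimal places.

39.32 psu

Neutral buoyancy requires −α(T_deep − T_surf) + β(S_deep − S_surf′) = 0.
S_surf′ = S_deep − (α/β)·ΔT = 39.60 − (1.8 × 10⁻⁴/7.8 × 10⁻⁴)·(+1.2) = 39.3231 psu.
Increase required: 39.3231 − 39.09 = 0.2331 psu.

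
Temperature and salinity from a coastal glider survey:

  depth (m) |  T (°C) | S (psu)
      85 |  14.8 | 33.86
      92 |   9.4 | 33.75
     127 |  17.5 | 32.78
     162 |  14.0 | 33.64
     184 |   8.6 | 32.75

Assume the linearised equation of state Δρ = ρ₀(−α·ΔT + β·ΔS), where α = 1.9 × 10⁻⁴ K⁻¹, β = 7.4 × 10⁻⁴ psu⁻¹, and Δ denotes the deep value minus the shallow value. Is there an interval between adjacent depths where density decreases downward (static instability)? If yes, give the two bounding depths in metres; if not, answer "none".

92–127 m

Evaluate Δρ/ρ₀ = −αΔT + βΔS across each adjacent pair:
  85–92 m: −αΔT+βΔS = −(1.9 × 10⁻⁴)(-5.4)+(7.4 × 10⁻⁴)(-0.11) = 9.4 × 10⁻⁴ → stable
  92–127 m: −αΔT+βΔS = −(1.9 × 10⁻⁴)(+8.1)+(7.4 × 10⁻⁴)(-0.97) = -2.3 × 10⁻³ → UNSTABLE
  127–162 m: −αΔT+βΔS = −(1.9 × 10⁻⁴)(-3.5)+(7.4 × 10⁻⁴)(+0.86) = 1.3 × 10⁻³ → stable
  162–184 m: −αΔT+βΔS = −(1.9 × 10⁻⁴)(-5.4)+(7.4 × 10⁻⁴)(-0.89) = 3.7 × 10⁻⁴ → stable
The 92–127 m interval has Δρ < 0: lighter water underlies denser water.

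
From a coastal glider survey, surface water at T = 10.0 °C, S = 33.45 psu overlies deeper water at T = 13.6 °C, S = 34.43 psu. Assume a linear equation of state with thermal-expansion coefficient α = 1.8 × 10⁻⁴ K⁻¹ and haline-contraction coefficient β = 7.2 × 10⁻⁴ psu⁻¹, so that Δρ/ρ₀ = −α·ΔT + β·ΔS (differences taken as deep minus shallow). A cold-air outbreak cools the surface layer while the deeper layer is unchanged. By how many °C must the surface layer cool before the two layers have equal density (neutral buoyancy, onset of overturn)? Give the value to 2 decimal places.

0.32 °C

Neutral buoyancy requires Δρ = 0, i.e. −α(T_deep − T_surf′) + β(S_deep − S_surf) = 0.
T_surf′ = T_deep − (β/α)·ΔS = 13.6 − (7.2 × 10⁻⁴/1.8 × 10⁻⁴)·(+0.98) = 9.6800 °C.
Cooling required: 10.0 − (9.6800) = 0.3200 °C.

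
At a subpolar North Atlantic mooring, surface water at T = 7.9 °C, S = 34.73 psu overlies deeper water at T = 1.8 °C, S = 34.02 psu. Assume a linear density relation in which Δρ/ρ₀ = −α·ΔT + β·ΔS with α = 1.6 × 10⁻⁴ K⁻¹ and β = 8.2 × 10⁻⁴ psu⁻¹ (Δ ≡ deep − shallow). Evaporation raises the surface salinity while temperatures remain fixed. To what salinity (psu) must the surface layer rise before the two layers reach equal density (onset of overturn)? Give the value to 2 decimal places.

35.21 psu

Neutral buoyancy requires −α(T_deep − T_surf) + β(S_deep − S_surf′) = 0.
S_surf′ = S_deep − (α/β)·ΔT = 34.02 − (1.6 × 10⁻⁴/8.2 × 10⁻⁴)·(-6.1) = 35.2102 psu.
Increase required: 35.2102 − 34.73 = 0.4802 psu.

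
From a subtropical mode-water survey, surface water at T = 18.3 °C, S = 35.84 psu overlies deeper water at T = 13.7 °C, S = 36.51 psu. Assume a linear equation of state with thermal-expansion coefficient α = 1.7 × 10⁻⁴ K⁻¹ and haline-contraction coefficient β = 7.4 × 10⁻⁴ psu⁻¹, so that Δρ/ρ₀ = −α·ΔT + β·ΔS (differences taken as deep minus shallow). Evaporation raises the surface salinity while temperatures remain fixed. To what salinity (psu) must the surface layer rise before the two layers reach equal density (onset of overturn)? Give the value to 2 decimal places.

Neutral buoyancy requires −α(T_deep − T_surf) + β(S_deep − S_surf′) = 0.
S_surf′ = S_deep − (α/β)·ΔT = 36.51 − (1.7 × 10⁻⁴/7.4 × 10⁻⁴)·(-4.6) = 37.5668 psu.
Increase required: 37.5668 − 35.84 = 1.7268 psu.

37.57 psu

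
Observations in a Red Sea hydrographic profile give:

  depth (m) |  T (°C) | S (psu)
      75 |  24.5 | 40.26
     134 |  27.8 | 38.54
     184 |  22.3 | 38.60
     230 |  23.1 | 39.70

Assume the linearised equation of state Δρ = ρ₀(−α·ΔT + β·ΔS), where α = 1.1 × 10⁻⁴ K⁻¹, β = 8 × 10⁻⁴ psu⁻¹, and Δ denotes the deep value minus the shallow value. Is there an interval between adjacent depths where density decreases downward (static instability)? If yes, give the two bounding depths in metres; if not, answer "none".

Evaluate Δρ/ρ₀ = −αΔT + βΔS across each adjacent pair:
  75–134 m: −αΔT+βΔS = −(1.1 × 10⁻⁴)(+3.3)+(8 × 10⁻⁴)(-1.72) = -1.7 × 10⁻³ → UNSTABLE
  134–184 m: −αΔT+βΔS = −(1.1 × 10⁻⁴)(-5.5)+(8 × 10⁻⁴)(+0.06) = 6.5 × 10⁻⁴ → stable
  184–230 m: −αΔT+βΔS = −(1.1 × 10⁻⁴)(+0.8)+(8 × 10⁻⁴)(+1.10) = 7.9 × 10⁻⁴ → stable
The 75–134 m interval has Δρ < 0: lighter water underlies denser water.

75–134 m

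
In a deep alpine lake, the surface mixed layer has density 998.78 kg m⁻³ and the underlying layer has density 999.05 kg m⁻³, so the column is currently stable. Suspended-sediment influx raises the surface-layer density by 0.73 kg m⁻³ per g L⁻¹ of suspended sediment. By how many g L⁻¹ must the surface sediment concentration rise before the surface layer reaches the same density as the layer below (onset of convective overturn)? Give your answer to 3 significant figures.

0.370 g L⁻¹

Density deficit of the surface layer: 999.05 − 998.78 = 0.27 kg m⁻³.
Required change = 0.27 / 0.73 = 0.370 g L⁻¹.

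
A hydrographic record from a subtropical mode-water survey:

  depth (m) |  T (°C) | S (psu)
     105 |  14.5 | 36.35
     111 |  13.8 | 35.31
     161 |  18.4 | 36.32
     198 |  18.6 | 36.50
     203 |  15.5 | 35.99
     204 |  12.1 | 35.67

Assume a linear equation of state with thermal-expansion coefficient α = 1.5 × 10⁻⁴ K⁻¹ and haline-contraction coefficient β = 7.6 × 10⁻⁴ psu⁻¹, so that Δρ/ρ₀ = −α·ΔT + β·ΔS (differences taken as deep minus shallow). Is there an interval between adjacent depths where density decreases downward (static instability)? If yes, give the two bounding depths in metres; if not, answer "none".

Evaluate Δρ/ρ₀ = −αΔT + βΔS across each adjacent pair:
  105–111 m: −αΔT+βΔS = −(1.5 × 10⁻⁴)(-0.7)+(7.6 × 10⁻⁴)(-1.04) = -6.9 × 10⁻⁴ → UNSTABLE
  111–161 m: −αΔT+βΔS = −(1.5 × 10⁻⁴)(+4.6)+(7.6 × 10⁻⁴)(+1.01) = 7.8 × 10⁻⁵ → stable
  161–198 m: −αΔT+βΔS = −(1.5 × 10⁻⁴)(+0.2)+(7.6 × 10⁻⁴)(+0.18) = 1.1 × 10⁻⁴ → stable
  198–203 m: −αΔT+βΔS = −(1.5 × 10⁻⁴)(-3.1)+(7.6 × 10⁻⁴)(-0.51) = 7.7 × 10⁻⁵ → stable
  203–204 m: −αΔT+βΔS = −(1.5 × 10⁻⁴)(-3.4)+(7.6 × 10⁻⁴)(-0.32) = 2.7 × 10⁻⁴ → stable
The 105–111 m interval has Δρ < 0: lighter water underlies denser water.

105–111 m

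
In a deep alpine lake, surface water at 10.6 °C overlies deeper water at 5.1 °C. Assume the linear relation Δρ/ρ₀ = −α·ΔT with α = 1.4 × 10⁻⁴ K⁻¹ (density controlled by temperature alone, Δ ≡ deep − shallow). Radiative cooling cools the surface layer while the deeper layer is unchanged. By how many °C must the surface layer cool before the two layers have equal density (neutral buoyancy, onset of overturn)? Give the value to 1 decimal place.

5.5 °C

With temperature the only control, equal density requires T_surf′ = T_deep.
T_surf′ = 5.1 °C.
Cooling required: 10.6 − 5.1 = 5.5 °C.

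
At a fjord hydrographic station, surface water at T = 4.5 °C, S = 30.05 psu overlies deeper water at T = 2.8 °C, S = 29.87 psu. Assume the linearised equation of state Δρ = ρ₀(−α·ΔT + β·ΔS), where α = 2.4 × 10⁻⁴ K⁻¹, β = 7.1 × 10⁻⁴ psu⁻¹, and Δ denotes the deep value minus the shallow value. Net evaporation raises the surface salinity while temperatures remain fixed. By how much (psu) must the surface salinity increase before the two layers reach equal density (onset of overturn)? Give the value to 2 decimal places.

0.39 psu

Neutral buoyancy requires −α(T_deep − T_surf) + β(S_deep − S_surf′) = 0.
S_surf′ = S_deep − (α/β)·ΔT = 29.87 − (2.4 × 10⁻⁴/7.1 × 10⁻⁴)·(-1.7) = 30.4446 psu.
Increase required: 30.4446 − 30.05 = 0.3946 psu.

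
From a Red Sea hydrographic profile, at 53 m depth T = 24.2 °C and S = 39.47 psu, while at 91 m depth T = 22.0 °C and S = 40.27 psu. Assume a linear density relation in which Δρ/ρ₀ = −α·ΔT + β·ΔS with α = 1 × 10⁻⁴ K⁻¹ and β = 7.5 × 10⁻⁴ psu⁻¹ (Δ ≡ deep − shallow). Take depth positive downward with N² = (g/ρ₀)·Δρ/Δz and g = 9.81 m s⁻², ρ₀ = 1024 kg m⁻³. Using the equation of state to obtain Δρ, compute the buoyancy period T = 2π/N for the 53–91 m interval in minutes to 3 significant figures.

7.20 min

ΔT = -2.2 K, ΔS = +0.80 psu (deep − shallow).
Δρ/ρ₀ = −αΔT + βΔS = 2.20 × 10⁻⁴ + 6.00 × 10⁻⁴ = 8.20 × 10⁻⁴, so Δρ ≈ 0.8397 kg m⁻³.
N² = (g/ρ₀)·Δρ/Δz = g·(Δρ/ρ₀)/Δz = 9.81 × 8.20 × 10⁻⁴ / 38 = 2.1169 × 10⁻⁴ s⁻².
N = √(2.1169 × 10⁻⁴) = 0.014550 rad s⁻¹ → T = 2π/N = 431.83 s = 7.1972 min ≈ 7.20 min.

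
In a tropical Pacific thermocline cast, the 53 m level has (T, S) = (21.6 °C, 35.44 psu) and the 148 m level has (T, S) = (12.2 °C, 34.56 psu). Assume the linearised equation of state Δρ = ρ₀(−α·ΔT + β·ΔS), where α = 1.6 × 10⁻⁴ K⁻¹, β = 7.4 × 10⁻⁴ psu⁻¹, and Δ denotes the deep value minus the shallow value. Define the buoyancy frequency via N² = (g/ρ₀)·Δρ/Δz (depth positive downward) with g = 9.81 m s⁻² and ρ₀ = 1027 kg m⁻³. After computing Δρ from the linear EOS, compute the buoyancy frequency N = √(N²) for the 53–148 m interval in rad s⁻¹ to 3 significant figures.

9.38 × 10⁻³ rad s⁻¹

ΔT = -9.4 K, ΔS = -0.88 psu (deep − shallow).
Δρ/ρ₀ = −αΔT + βΔS = 1.504 × 10⁻³ − 6.512 × 10⁻⁴ = 8.528 × 10⁻⁴, so Δρ ≈ 0.8758 kg m⁻³.
N² = (g/ρ₀)·Δρ/Δz = g·(Δρ/ρ₀)/Δz = 9.81 × 8.528 × 10⁻⁴ / 95 = 8.8063 × 10⁻⁵ s⁻².
N = √(8.8063 × 10⁻⁵) = 9.3842 × 10⁻³ rad s⁻¹ ≈ 9.38 × 10⁻³ rad s⁻¹.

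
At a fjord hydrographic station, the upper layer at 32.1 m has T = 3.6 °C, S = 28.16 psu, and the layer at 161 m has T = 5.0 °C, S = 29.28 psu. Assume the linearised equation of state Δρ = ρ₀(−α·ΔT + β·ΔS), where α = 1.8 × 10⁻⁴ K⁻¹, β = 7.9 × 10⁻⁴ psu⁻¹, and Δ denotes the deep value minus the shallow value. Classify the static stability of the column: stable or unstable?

ΔT = 5.0 − 3.6 = +1.4 K and ΔS = 29.28 − 28.16 = +1.12 psu (deep − shallow).
−αΔT = -2.52 × 10⁻⁴; βΔS = 8.848 × 10⁻⁴; sum Δρ/ρ₀ = 6.328 × 10⁻⁴.
Δρ/ρ₀ > 0, so Δρ > 0: deeper water is denser → statically stable.

stable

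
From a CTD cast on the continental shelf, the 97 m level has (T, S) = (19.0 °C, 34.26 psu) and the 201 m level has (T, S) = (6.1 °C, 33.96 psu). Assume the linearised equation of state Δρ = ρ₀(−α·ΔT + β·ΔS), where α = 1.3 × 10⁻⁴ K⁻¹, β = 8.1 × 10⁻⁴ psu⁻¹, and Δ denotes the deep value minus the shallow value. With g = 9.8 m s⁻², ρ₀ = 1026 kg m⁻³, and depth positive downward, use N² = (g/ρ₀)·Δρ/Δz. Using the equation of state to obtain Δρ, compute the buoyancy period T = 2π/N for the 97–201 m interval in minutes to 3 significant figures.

9.01 min

ΔT = -12.9 K, ΔS = -0.30 psu (deep − shallow).
Δρ/ρ₀ = −αΔT + βΔS = 1.677 × 10⁻³ − 2.43 × 10⁻⁴ = 1.434 × 10⁻³, so Δρ ≈ 1.471 kg m⁻³.
N² = (g/ρ₀)·Δρ/Δz = g·(Δρ/ρ₀)/Δz = 9.8 × 1.434 × 10⁻³ / 104 = 1.3513 × 10⁻⁴ s⁻².
N = √(1.3513 × 10⁻⁴) = 0.011625 rad s⁻¹ → T = 2π/N = 540.49 s = 9.0082 min ≈ 9.01 min.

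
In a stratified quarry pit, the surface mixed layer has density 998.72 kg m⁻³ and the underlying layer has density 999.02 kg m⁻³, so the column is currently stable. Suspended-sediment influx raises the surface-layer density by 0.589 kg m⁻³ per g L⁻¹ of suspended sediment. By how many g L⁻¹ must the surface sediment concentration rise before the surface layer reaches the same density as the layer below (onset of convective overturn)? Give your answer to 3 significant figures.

0.509 g L⁻¹

Density deficit of the surface layer: 999.02 − 998.72 = 0.3 kg m⁻³.
Required change = 0.3 / 0.589 = 0.509 g L⁻¹.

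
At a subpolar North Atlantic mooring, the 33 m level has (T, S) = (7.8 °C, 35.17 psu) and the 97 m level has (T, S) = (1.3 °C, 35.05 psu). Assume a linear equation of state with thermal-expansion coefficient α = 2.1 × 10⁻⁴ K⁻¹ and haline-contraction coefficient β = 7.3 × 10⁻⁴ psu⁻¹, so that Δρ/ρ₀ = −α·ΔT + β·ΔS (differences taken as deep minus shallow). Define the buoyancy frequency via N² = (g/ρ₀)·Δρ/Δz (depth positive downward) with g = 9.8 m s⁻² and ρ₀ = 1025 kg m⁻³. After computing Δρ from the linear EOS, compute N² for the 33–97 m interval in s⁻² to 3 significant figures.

ΔT = -6.5 K, ΔS = -0.12 psu (deep − shallow).
Δρ/ρ₀ = −αΔT + βΔS = 1.365 × 10⁻³ − 8.76 × 10⁻⁵ = 1.2774 × 10⁻³, so Δρ ≈ 1.309 kg m⁻³.
N² = (g/ρ₀)·Δρ/Δz = g·(Δρ/ρ₀)/Δz = 9.8 × 1.2774 × 10⁻³ / 64 = 1.9560 × 10⁻⁴ s⁻² ≈ 1.96 × 10⁻⁴ s⁻².

1.96 × 10⁻⁴ s⁻²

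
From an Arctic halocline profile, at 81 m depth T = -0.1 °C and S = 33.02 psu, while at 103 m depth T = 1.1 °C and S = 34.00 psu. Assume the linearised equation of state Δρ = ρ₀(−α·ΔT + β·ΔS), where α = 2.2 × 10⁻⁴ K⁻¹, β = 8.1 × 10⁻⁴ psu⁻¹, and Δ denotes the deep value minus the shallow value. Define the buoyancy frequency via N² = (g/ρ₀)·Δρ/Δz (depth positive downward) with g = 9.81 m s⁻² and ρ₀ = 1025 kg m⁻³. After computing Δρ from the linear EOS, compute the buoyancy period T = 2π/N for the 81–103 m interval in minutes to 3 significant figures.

ΔT = +1.2 K, ΔS = +0.98 psu (deep − shallow).
Δρ/ρ₀ = −αΔT + βΔS = -2.64 × 10⁻⁴ + 7.938 × 10⁻⁴ = 5.298 × 10⁻⁴, so Δρ ≈ 0.5430 kg m⁻³.
N² = (g/ρ₀)·Δρ/Δz = g·(Δρ/ρ₀)/Δz = 9.81 × 5.298 × 10⁻⁴ / 22 = 2.3624 × 10⁻⁴ s⁻².
N = √(2.3624 × 10⁻⁴) = 0.015370 rad s⁻¹ → T = 2π/N = 408.80 s = 6.8133 min ≈ 6.81 min.

6.81 min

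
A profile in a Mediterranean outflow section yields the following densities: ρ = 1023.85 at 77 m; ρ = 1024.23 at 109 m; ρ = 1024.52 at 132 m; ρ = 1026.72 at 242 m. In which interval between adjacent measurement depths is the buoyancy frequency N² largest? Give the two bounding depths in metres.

132–242 m

Compute the density gradient over each adjacent pair:
  77–109 m: Δρ/Δz = 0.38/32 = 0.012 kg m⁻⁴
  109–132 m: Δρ/Δz = 0.29/23 = 0.013 kg m⁻⁴
  132–242 m: Δρ/Δz = 2.20/110 = 0.020 kg m⁻⁴
The largest gradient is in the 132–242 m interval — the pycnocline.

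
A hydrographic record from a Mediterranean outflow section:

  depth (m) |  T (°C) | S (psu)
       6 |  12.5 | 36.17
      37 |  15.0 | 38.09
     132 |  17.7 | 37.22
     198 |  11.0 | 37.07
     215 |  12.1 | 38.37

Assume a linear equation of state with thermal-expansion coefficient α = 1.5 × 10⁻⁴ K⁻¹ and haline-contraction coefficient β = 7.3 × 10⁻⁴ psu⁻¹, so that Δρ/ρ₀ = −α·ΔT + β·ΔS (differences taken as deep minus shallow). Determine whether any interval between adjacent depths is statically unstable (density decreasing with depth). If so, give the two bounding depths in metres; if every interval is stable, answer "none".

Evaluate Δρ/ρ₀ = −αΔT + βΔS across each adjacent pair:
  6–37 m: −αΔT+βΔS = −(1.5 × 10⁻⁴)(+2.5)+(7.3 × 10⁻⁴)(+1.92) = 1.0 × 10⁻³ → stable
  37–132 m: −αΔT+βΔS = −(1.5 × 10⁻⁴)(+2.7)+(7.3 × 10⁻⁴)(-0.87) = -1.0 × 10⁻³ → UNSTABLE
  132–198 m: −αΔT+βΔS = −(1.5 × 10⁻⁴)(-6.7)+(7.3 × 10⁻⁴)(-0.15) = 9.0 × 10⁻⁴ → stable
  198–215 m: −αΔT+βΔS = −(1.5 × 10⁻⁴)(+1.1)+(7.3 × 10⁻⁴)(+1.30) = 7.8 × 10⁻⁴ → stable
The 37–132 m interval has Δρ < 0: lighter water underlies denser water.

37–132 m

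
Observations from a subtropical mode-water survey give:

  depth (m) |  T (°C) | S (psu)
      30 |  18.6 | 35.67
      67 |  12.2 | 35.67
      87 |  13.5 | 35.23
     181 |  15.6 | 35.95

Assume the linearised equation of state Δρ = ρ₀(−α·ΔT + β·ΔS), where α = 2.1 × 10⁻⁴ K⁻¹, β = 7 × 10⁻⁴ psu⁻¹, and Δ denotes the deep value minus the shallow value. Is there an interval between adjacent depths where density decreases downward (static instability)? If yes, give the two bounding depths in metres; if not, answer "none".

Evaluate Δρ/ρ₀ = −αΔT + βΔS across each adjacent pair:
  30–67 m: −αΔT+βΔS = −(2.1 × 10⁻⁴)(-6.4)+(7 × 10⁻⁴)(+0.00) = 1.3 × 10⁻³ → stable
  67–87 m: −αΔT+βΔS = −(2.1 × 10⁻⁴)(+1.3)+(7 × 10⁻⁴)(-0.44) = -5.8 × 10⁻⁴ → UNSTABLE
  87–181 m: −αΔT+βΔS = −(2.1 × 10⁻⁴)(+2.1)+(7 × 10⁻⁴)(+0.72) = 6.3 × 10⁻⁵ → stable
The 67–87 m interval has Δρ < 0: lighter water underlies denser water.

67–87 m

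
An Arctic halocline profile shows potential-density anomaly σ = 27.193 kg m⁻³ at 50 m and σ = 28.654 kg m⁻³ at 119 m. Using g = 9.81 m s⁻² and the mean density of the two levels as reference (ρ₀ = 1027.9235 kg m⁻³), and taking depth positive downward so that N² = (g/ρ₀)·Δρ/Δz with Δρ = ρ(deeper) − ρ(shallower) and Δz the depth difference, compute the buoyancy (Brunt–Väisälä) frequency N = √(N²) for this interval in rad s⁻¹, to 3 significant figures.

0.0142 rad s⁻¹

Δρ = 1028.654 − 1027.193 = 1.461 kg m⁻³ over Δz = 119 − 50 = 69 m.
N² = (9.81/1027.9235) × (1.461/69) = 2.0207 × 10⁻⁴ s⁻².
N = √(2.0207 × 10⁻⁴) = 0.014215 rad s⁻¹ ≈ 0.0142 rad s⁻¹.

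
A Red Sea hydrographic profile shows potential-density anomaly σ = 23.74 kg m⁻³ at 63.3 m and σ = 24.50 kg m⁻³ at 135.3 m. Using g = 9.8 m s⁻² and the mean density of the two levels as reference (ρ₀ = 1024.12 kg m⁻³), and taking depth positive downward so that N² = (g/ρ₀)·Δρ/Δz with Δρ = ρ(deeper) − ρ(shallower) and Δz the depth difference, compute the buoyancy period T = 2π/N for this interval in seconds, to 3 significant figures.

Δρ = 1024.50 − 1023.74 = 0.76 kg m⁻³ over Δz = 135.3 − 63.3 = 72 m.
N² = (9.8/1024.12) × (0.76/72) = 1.0101 × 10⁻⁴ s⁻².
N = √(1.0101 × 10⁻⁴) = 0.010050 rad s⁻¹, so T = 2π/N = 625.19 s ≈ 625 s.

625 s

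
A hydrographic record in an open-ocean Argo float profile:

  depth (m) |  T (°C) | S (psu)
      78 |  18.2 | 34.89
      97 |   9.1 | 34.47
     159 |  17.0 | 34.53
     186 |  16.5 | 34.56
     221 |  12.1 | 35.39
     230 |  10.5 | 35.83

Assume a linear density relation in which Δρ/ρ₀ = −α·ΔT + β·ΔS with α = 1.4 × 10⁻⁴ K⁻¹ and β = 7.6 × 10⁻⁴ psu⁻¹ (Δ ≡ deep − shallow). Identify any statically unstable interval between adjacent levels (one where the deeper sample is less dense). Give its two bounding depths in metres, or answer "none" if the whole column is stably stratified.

Evaluate Δρ/ρ₀ = −αΔT + βΔS across each adjacent pair:
  78–97 m: −αΔT+βΔS = −(1.4 × 10⁻⁴)(-9.1)+(7.6 × 10⁻⁴)(-0.42) = 9.5 × 10⁻⁴ → stable
  97–159 m: −αΔT+βΔS = −(1.4 × 10⁻⁴)(+7.9)+(7.6 × 10⁻⁴)(+0.06) = -1.1 × 10⁻³ → UNSTABLE
  159–186 m: −αΔT+βΔS = −(1.4 × 10⁻⁴)(-0.5)+(7.6 × 10⁻⁴)(+0.03) = 9.3 × 10⁻⁵ → stable
  186–221 m: −αΔT+βΔS = −(1.4 × 10⁻⁴)(-4.4)+(7.6 × 10⁻⁴)(+0.83) = 1.2 × 10⁻³ → stable
  221–230 m: −αΔT+βΔS = −(1.4 × 10⁻⁴)(-1.6)+(7.6 × 10⁻⁴)(+0.44) = 5.6 × 10⁻⁴ → stable
The 97–159 m interval has Δρ < 0: lighter water underlies denser water.

97–159 m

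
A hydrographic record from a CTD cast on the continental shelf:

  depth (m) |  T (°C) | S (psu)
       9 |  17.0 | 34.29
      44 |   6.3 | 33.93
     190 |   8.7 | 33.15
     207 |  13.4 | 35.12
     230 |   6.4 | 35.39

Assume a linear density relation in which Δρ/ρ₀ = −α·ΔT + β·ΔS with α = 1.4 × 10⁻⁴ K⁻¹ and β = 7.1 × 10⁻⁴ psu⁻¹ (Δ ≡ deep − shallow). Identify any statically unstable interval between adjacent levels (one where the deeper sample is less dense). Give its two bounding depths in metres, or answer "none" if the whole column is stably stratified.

Evaluate Δρ/ρ₀ = −αΔT + βΔS across each adjacent pair:
  9–44 m: −αΔT+βΔS = −(1.4 × 10⁻⁴)(-10.7)+(7.1 × 10⁻⁴)(-0.36) = 1.2 × 10⁻³ → stable
  44–190 m: −αΔT+βΔS = −(1.4 × 10⁻⁴)(+2.4)+(7.1 × 10⁻⁴)(-0.78) = -8.9 × 10⁻⁴ → UNSTABLE
  190–207 m: −αΔT+βΔS = −(1.4 × 10⁻⁴)(+4.7)+(7.1 × 10⁻⁴)(+1.97) = 7.4 × 10⁻⁴ → stable
  207–230 m: −αΔT+βΔS = −(1.4 × 10⁻⁴)(-7.0)+(7.1 × 10⁻⁴)(+0.27) = 1.2 × 10⁻³ → stable
The 44–190 m interval has Δρ < 0: lighter water underlies denser water.

44–190 m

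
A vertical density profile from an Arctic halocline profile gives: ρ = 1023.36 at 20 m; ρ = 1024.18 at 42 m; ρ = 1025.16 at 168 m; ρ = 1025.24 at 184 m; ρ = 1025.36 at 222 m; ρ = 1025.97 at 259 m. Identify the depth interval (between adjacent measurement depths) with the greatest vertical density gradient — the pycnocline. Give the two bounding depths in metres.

20–42 m

Compute the density gradient over each adjacent pair:
  20–42 m: Δρ/Δz = 0.82/22 = 0.037 kg m⁻⁴
  42–168 m: Δρ/Δz = 0.98/126 = 7.8 × 10⁻³ kg m⁻⁴
  168–184 m: Δρ/Δz = 0.08/16 = 5.0 × 10⁻³ kg m⁻⁴
  184–222 m: Δρ/Δz = 0.12/38 = 3.2 × 10⁻³ kg m⁻⁴
  222–259 m: Δρ/Δz = 0.61/37 = 0.016 kg m⁻⁴
The largest gradient is in the 20–42 m interval — the pycnocline.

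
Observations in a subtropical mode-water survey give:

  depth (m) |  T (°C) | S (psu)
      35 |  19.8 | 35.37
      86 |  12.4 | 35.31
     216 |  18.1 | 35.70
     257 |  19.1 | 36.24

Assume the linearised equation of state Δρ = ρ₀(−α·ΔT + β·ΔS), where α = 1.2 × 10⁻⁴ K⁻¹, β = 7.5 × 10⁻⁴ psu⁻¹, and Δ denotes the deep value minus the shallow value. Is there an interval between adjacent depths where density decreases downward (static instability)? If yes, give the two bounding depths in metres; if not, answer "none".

Evaluate Δρ/ρ₀ = −αΔT + βΔS across each adjacent pair:
  35–86 m: −αΔT+βΔS = −(1.2 × 10⁻⁴)(-7.4)+(7.5 × 10⁻⁴)(-0.06) = 8.4 × 10⁻⁴ → stable
  86–216 m: −αΔT+βΔS = −(1.2 × 10⁻⁴)(+5.7)+(7.5 × 10⁻⁴)(+0.39) = -3.9 × 10⁻⁴ → UNSTABLE
  216–257 m: −αΔT+βΔS = −(1.2 × 10⁻⁴)(+1.0)+(7.5 × 10⁻⁴)(+0.54) = 2.9 × 10⁻⁴ → stable
The 86–216 m interval has Δρ < 0: lighter water underlies denser water.

86–216 m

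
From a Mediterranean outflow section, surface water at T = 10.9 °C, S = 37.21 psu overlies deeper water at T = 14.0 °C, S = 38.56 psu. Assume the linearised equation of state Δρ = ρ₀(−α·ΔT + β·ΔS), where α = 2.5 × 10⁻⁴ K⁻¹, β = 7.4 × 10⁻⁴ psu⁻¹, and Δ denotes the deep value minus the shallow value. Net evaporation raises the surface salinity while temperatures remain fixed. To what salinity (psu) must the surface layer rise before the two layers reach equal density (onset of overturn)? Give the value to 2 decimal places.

Neutral buoyancy requires −α(T_deep − T_surf) + β(S_deep − S_surf′) = 0.
S_surf′ = S_deep − (α/β)·ΔT = 38.56 − (2.5 × 10⁻⁴/7.4 × 10⁻⁴)·(+3.1) = 37.5127 psu.
Increase required: 37.5127 − 37.21 = 0.3027 psu.

37.51 psu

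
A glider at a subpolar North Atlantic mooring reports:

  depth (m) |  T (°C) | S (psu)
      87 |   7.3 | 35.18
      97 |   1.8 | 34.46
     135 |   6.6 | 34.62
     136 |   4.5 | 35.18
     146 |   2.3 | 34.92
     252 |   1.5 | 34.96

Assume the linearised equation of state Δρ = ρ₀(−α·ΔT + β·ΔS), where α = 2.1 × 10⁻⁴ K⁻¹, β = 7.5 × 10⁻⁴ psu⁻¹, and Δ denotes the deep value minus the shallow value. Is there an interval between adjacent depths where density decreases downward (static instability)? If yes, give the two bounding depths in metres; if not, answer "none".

97–135 m

Evaluate Δρ/ρ₀ = −αΔT + βΔS across each adjacent pair:
  87–97 m: −αΔT+βΔS = −(2.1 × 10⁻⁴)(-5.5)+(7.5 × 10⁻⁴)(-0.72) = 6.1 × 10⁻⁴ → stable
  97–135 m: −αΔT+βΔS = −(2.1 × 10⁻⁴)(+4.8)+(7.5 × 10⁻⁴)(+0.16) = -8.9 × 10⁻⁴ → UNSTABLE
  135–136 m: −αΔT+βΔS = −(2.1 × 10⁻⁴)(-2.1)+(7.5 × 10⁻⁴)(+0.56) = 8.6 × 10⁻⁴ → stable
  136–146 m: −αΔT+βΔS = −(2.1 × 10⁻⁴)(-2.2)+(7.5 × 10⁻⁴)(-0.26) = 2.7 × 10⁻⁴ → stable
  146–252 m: −αΔT+βΔS = −(2.1 × 10⁻⁴)(-0.8)+(7.5 × 10⁻⁴)(+0.04) = 2.0 × 10⁻⁴ → stable
The 97–135 m interval has Δρ < 0: lighter water underlies denser water.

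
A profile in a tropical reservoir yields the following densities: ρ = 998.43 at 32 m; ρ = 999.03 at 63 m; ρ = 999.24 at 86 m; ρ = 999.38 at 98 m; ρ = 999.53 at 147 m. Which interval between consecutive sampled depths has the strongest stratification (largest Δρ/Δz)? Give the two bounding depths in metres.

32–63 m

Compute the density gradient over each adjacent pair:
  32–63 m: Δρ/Δz = 0.60/31 = 0.019 kg m⁻⁴
  63–86 m: Δρ/Δz = 0.21/23 = 9.1 × 10⁻³ kg m⁻⁴
  86–98 m: Δρ/Δz = 0.14/12 = 0.012 kg m⁻⁴
  98–147 m: Δρ/Δz = 0.15/49 = 3.1 × 10⁻³ kg m⁻⁴
The largest gradient is in the 32–63 m interval — the pycnocline.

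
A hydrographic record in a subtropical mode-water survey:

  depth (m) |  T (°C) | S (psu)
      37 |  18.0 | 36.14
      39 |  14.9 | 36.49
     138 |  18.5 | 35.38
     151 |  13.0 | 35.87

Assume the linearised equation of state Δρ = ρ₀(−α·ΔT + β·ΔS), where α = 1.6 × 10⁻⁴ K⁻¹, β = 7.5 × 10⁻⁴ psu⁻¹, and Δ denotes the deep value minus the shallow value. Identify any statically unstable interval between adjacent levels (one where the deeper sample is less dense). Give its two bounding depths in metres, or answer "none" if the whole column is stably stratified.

39–138 m

Evaluate Δρ/ρ₀ = −αΔT + βΔS across each adjacent pair:
  37–39 m: −αΔT+βΔS = −(1.6 × 10⁻⁴)(-3.1)+(7.5 × 10⁻⁴)(+0.35) = 7.6 × 10⁻⁴ → stable
  39–138 m: −αΔT+βΔS = −(1.6 × 10⁻⁴)(+3.6)+(7.5 × 10⁻⁴)(-1.11) = -1.4 × 10⁻³ → UNSTABLE
  138–151 m: −αΔT+βΔS = −(1.6 × 10⁻⁴)(-5.5)+(7.5 × 10⁻⁴)(+0.49) = 1.2 × 10⁻³ → stable
The 39–138 m interval has Δρ < 0: lighter water underlies denser water.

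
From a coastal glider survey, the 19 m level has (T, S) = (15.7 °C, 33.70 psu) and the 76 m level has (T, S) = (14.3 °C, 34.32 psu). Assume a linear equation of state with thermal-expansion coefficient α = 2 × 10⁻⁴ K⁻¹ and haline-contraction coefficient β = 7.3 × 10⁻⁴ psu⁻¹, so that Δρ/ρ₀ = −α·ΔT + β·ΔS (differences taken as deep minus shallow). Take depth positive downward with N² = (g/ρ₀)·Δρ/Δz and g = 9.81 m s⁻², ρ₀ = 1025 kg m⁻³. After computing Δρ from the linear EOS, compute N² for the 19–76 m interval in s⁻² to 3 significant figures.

1.26 × 10⁻⁴ s⁻²

ΔT = -1.4 K, ΔS = +0.62 psu (deep − shallow).
Δρ/ρ₀ = −αΔT + βΔS = 2.80 × 10⁻⁴ + 4.526 × 10⁻⁴ = 7.326 × 10⁻⁴, so Δρ ≈ 0.7509 kg m⁻³.
N² = (g/ρ₀)·Δρ/Δz = g·(Δρ/ρ₀)/Δz = 9.81 × 7.326 × 10⁻⁴ / 57 = 1.2608 × 10⁻⁴ s⁻² ≈ 1.26 × 10⁻⁴ s⁻².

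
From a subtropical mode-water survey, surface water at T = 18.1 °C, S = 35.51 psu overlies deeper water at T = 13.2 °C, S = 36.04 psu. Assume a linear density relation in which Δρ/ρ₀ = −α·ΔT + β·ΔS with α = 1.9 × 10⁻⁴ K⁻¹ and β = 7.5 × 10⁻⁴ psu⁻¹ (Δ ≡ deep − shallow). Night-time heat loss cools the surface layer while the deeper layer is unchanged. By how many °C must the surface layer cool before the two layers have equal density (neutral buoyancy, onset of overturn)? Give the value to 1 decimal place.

7.0 °C

Neutral buoyancy requires Δρ = 0, i.e. −α(T_deep − T_surf′) + β(S_deep − S_surf) = 0.
T_surf′ = T_deep − (β/α)·ΔS = 13.2 − (7.5 × 10⁻⁴/1.9 × 10⁻⁴)·(+0.53) = 11.108 °C.
Cooling required: 18.1 − (11.108) = 6.992 °C.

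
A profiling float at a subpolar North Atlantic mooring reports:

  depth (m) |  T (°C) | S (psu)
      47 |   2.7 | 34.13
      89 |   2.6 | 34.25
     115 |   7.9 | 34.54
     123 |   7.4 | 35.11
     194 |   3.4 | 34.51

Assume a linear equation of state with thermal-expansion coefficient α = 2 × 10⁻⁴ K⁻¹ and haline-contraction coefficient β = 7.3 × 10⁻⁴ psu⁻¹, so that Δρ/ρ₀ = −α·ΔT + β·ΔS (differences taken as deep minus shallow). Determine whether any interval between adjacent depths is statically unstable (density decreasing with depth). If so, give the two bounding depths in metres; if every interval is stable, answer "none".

Evaluate Δρ/ρ₀ = −αΔT + βΔS across each adjacent pair:
  47–89 m: −αΔT+βΔS = −(2 × 10⁻⁴)(-0.1)+(7.3 × 10⁻⁴)(+0.12) = 1.1 × 10⁻⁴ → stable
  89–115 m: −αΔT+βΔS = −(2 × 10⁻⁴)(+5.3)+(7.3 × 10⁻⁴)(+0.29) = -8.5 × 10⁻⁴ → UNSTABLE
  115–123 m: −αΔT+βΔS = −(2 × 10⁻⁴)(-0.5)+(7.3 × 10⁻⁴)(+0.57) = 5.2 × 10⁻⁴ → stable
  123–194 m: −αΔT+βΔS = −(2 × 10⁻⁴)(-4.0)+(7.3 × 10⁻⁴)(-0.60) = 3.6 × 10⁻⁴ → stable
The 89–115 m interval has Δρ < 0: lighter water underlies denser water.

89–115 m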